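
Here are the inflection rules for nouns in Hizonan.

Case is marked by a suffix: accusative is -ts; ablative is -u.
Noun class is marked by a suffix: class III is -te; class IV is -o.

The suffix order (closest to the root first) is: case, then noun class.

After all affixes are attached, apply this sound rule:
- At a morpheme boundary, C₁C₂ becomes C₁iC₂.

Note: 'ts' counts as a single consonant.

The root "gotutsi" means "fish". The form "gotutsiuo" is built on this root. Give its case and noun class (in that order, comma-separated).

Segment: gotutsi-u-o.
case: -u → ablative.
noun class: -o → class IV.

ablative, class IV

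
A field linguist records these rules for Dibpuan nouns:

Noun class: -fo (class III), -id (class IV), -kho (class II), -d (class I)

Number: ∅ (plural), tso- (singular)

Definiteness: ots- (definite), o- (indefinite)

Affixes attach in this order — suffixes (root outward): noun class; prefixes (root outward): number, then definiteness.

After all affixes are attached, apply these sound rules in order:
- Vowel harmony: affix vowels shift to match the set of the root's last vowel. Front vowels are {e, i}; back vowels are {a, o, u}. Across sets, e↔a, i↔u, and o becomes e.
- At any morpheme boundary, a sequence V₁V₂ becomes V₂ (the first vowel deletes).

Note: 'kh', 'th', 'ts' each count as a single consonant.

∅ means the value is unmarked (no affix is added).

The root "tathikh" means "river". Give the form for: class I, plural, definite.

etstathikhd

number = plural: zero marking, form stays tathikh.
Attach noun class class I -d → tathikhd.
Attach definiteness definite ots- → otstathikhd.
Apply vowel harmony: otstathikhd → etstathikhd.
Vowel deletion: no change.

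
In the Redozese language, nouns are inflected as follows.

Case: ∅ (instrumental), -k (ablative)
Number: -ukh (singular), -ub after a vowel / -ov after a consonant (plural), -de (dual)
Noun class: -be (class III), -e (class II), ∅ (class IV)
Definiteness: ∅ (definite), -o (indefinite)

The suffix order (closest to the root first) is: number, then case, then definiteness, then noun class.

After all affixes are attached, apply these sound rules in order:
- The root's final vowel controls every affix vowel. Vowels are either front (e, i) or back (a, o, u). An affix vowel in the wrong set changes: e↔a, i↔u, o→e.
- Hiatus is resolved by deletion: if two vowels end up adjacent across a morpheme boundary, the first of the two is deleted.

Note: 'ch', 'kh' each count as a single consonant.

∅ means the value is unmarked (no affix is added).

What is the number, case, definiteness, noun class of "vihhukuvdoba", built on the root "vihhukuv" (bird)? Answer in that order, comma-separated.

dual, instrumental, indefinite, class III

Segment: vihhukuv-de-o-be.
number: -de → dual.
case: ∅ → instrumental.
definiteness: -o → indefinite.
noun class: -be → class III.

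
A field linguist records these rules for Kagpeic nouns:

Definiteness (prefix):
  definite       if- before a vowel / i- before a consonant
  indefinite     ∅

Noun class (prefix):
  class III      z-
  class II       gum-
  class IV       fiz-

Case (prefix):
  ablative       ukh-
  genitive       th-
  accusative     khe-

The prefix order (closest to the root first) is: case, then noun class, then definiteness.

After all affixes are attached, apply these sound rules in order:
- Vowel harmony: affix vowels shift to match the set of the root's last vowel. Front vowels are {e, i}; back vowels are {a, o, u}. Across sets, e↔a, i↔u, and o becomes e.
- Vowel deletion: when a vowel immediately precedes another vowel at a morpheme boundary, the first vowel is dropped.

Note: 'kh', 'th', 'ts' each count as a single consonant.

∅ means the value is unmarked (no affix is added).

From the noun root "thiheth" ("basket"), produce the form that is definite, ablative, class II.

Attach case ablative ukh- → ukhthiheth.
Attach noun class class II gum- → gumukhthiheth.
Attach definiteness definite i- (before consonant 'g') → igumukhthiheth.
Apply vowel harmony: igumukhthiheth → igimikhthiheth.
Vowel deletion: no change.

igimikhthiheth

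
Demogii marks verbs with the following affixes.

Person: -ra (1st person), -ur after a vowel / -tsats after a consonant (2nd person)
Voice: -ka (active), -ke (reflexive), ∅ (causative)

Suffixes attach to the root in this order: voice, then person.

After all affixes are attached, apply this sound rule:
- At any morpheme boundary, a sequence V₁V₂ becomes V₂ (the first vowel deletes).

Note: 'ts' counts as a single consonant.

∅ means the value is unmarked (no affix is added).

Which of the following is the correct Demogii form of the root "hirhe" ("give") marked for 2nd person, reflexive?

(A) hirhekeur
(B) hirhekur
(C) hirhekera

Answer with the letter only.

Attach voice reflexive -ke → hirheke.
Attach person 2nd person -ur (after vowel 'e') → hirhekeur.
Apply vowel deletion: hirhekeur → hirhekur.
So the correct form is hirhekur, option (B).
(A) hirhekeur is wrong: it fails to apply the sound rule(s).
(C) hirhekera is wrong: it uses 1st person instead of 2nd person for person.

B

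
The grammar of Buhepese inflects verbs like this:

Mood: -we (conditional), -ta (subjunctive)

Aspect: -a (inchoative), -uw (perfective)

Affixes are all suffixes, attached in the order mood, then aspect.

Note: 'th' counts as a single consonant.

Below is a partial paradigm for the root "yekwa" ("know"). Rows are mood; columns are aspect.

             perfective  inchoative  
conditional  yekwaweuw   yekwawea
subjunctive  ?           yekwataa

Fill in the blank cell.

yekwatauw

Attach mood subjunctive -ta → yekwata.
Attach aspect perfective -uw → yekwatauw.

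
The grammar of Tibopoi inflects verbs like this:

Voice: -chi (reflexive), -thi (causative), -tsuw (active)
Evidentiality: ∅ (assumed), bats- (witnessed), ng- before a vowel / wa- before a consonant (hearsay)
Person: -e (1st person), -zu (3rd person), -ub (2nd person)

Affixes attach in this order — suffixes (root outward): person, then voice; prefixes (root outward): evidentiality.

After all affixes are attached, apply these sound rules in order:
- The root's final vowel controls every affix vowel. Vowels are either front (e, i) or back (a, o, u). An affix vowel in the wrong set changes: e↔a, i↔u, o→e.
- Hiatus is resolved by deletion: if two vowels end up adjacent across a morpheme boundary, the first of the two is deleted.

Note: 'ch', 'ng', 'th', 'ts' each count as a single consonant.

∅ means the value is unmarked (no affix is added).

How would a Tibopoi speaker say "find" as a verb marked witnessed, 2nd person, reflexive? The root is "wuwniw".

Attach evidentiality witnessed bats- → batswuwniw.
Attach person 2nd person -ub → batswuwniwub.
Attach voice reflexive -chi → batswuwniwubchi.
Apply vowel harmony: batswuwniwubchi → betswuwniwibchi.
Vowel deletion: no change.

betswuwniwibchi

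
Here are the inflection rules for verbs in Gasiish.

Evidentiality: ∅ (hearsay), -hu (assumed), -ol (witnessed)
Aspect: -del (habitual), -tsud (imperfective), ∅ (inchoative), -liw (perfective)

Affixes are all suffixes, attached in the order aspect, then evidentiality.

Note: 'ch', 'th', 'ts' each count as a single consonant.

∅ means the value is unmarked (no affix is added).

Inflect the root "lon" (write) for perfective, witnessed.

lonliwol

Attach aspect perfective -liw → lonliw.
Attach evidentiality witnessed -ol → lonliwol.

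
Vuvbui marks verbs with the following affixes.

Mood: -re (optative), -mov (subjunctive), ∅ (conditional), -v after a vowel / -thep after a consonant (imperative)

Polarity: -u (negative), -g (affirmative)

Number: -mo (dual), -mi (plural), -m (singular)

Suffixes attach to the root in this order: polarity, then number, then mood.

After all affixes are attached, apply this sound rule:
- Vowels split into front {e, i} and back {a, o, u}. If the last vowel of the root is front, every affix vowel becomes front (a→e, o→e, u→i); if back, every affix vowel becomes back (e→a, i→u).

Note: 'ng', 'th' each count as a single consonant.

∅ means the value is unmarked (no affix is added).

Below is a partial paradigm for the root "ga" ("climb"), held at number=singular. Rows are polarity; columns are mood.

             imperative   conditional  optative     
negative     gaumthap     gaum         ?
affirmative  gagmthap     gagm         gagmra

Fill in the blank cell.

Attach polarity negative -u → gau.
Attach number singular -m → gaum.
Attach mood optative -re → gaumre.
Apply vowel harmony: gaumre → gaumra.

gaumra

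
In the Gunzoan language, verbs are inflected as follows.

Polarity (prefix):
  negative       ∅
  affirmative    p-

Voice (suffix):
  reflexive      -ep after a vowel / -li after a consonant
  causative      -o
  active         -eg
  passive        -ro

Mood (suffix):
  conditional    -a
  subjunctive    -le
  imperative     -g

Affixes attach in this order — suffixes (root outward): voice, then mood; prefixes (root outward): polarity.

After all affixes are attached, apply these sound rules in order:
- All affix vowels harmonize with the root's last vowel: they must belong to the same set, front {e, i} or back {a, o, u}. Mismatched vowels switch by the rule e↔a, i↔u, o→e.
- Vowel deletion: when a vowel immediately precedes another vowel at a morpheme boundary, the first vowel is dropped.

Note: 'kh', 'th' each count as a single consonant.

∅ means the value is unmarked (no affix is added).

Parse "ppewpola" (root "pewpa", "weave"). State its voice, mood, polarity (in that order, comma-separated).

Segment: p-pewpa-o-le.
voice: -o → causative.
mood: -le → subjunctive.
polarity: p- → affirmative.

causative, subjunctive, affirmative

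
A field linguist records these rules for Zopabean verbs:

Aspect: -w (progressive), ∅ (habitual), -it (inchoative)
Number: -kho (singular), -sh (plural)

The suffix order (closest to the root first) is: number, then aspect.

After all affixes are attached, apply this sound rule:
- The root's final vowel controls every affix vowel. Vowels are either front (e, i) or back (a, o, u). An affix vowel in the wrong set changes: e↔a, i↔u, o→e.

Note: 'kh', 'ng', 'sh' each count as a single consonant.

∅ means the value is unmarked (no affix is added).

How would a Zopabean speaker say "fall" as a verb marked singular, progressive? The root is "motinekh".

motinekhkhew

Attach number singular -kho → motinekhkho.
Attach aspect progressive -w → motinekhkhow.
Apply vowel harmony: motinekhkhow → motinekhkhew.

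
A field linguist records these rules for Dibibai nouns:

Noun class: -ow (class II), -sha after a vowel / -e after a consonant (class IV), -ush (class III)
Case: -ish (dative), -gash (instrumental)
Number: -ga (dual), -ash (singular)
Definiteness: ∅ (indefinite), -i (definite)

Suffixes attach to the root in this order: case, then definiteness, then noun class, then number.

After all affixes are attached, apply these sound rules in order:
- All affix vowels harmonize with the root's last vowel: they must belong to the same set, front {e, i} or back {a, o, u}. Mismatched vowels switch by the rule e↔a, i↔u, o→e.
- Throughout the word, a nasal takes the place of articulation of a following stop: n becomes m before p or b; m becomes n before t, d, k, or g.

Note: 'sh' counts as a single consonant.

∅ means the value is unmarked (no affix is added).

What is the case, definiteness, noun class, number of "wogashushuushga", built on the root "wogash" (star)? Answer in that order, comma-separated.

Segment: wogash-ish-i-ush-ga.
case: -ish → dative.
definiteness: -i → definite.
noun class: -ush → class III.
number: -ga → dual.

dative, definite, class III, dual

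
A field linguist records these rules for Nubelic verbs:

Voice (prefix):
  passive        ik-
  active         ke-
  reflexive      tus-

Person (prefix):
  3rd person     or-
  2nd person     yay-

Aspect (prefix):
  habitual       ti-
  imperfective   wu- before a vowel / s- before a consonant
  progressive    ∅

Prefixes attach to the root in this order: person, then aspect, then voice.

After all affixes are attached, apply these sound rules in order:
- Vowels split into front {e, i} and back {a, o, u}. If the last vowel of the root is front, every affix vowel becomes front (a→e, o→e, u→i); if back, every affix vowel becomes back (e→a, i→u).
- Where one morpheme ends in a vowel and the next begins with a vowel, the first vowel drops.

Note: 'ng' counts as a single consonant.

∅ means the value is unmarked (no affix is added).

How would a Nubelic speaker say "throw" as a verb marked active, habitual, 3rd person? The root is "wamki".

keterwamki

Attach person 3rd person or- → orwamki.
Attach aspect habitual ti- → tiorwamki.
Attach voice active ke- → ketiorwamki.
Apply vowel harmony: ketiorwamki → ketierwamki.
Apply vowel deletion: ketierwamki → keterwamki.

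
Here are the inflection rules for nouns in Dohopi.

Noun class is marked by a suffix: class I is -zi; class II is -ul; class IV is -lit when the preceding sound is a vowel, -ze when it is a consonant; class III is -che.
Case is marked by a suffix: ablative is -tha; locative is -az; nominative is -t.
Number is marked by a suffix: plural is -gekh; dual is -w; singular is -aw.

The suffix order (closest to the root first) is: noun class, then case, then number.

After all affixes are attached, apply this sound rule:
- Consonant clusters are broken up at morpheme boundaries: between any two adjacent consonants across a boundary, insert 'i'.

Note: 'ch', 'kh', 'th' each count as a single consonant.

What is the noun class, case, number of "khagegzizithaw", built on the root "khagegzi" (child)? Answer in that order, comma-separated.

Segment: khagegzi-zi-tha-w.
noun class: -zi → class I.
case: -tha → ablative.
number: -w → dual.

class I, ablative, dual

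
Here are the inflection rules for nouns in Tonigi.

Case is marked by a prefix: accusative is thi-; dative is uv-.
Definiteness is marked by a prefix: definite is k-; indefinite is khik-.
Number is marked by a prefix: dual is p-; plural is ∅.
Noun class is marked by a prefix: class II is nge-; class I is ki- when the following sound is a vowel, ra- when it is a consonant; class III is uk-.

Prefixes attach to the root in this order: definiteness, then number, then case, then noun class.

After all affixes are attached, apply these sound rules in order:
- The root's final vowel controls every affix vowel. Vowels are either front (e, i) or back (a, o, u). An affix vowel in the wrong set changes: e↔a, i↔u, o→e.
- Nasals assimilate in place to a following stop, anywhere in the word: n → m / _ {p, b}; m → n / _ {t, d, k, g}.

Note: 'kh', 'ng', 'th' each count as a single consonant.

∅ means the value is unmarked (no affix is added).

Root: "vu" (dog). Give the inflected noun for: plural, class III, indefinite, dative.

Attach definiteness indefinite khik- → khikvu.
number = plural: zero marking, form stays khikvu.
Attach case dative uv- → uvkhikvu.
Attach noun class class III uk- → ukuvkhikvu.
Apply vowel harmony: ukuvkhikvu → ukuvkhukvu.
Nasal assimilation: no change.

ukuvkhukvu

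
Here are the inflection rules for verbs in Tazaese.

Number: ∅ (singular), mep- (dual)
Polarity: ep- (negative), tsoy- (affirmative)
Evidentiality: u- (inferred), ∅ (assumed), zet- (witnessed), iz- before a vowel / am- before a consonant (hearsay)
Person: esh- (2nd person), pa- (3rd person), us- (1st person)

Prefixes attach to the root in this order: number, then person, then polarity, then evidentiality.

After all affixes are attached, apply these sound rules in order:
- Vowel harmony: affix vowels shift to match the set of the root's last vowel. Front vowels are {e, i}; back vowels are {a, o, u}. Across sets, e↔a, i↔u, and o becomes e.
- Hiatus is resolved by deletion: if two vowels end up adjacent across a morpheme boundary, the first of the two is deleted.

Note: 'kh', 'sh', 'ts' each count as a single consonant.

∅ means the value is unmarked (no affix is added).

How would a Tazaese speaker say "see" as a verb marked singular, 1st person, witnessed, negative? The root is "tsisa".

number = singular: zero marking, form stays tsisa.
Attach person 1st person us- → ustsisa.
Attach polarity negative ep- → epustsisa.
Attach evidentiality witnessed zet- → zetepustsisa.
Apply vowel harmony: zetepustsisa → zatapustsisa.
Vowel deletion: no change.

zatapustsisa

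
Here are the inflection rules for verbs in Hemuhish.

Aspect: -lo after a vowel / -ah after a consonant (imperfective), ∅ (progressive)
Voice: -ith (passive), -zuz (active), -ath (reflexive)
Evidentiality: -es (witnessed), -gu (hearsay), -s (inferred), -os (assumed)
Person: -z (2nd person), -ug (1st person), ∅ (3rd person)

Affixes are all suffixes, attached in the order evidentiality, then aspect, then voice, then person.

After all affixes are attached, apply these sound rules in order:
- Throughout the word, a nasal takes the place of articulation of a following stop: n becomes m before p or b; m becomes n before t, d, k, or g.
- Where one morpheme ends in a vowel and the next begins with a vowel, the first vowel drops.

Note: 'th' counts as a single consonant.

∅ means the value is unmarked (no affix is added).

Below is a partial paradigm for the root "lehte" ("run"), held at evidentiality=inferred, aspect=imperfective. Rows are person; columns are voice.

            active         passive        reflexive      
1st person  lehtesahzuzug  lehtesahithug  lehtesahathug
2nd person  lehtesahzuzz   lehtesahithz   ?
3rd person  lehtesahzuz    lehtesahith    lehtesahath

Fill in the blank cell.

lehtesahathz

Attach evidentiality inferred -s → lehtes.
Attach aspect imperfective -ah (after consonant 's') → lehtesah.
Attach voice reflexive -ath → lehtesahath.
Attach person 2nd person -z → lehtesahathz.
Nasal assimilation: no change.
Vowel deletion: no change.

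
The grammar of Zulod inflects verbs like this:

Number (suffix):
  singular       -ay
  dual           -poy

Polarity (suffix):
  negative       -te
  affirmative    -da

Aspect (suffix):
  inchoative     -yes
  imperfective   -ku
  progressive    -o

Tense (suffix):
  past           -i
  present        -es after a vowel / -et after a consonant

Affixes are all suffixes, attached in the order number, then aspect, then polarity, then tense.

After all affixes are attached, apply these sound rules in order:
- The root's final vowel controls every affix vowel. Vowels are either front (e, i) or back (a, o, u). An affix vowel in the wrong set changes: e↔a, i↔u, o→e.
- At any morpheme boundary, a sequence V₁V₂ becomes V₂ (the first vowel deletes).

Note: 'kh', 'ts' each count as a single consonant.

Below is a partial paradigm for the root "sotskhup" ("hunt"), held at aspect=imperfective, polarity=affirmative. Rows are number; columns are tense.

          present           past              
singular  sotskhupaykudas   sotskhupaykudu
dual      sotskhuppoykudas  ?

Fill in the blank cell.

sotskhuppoykudu

Attach number dual -poy → sotskhuppoy.
Attach aspect imperfective -ku → sotskhuppoyku.
Attach polarity affirmative -da → sotskhuppoykuda.
Attach tense past -i → sotskhuppoykudai.
Apply vowel harmony: sotskhuppoykudai → sotskhuppoykudau.
Apply vowel deletion: sotskhuppoykudau → sotskhuppoykudu.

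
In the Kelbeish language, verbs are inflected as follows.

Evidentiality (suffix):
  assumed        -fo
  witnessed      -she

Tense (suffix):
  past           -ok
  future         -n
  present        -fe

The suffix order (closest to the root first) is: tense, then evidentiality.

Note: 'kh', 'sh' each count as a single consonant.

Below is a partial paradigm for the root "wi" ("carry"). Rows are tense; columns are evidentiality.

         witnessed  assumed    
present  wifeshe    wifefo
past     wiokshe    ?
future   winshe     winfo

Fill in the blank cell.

Attach tense past -ok → wiok.
Attach evidentiality assumed -fo → wiokfo.

wiokfo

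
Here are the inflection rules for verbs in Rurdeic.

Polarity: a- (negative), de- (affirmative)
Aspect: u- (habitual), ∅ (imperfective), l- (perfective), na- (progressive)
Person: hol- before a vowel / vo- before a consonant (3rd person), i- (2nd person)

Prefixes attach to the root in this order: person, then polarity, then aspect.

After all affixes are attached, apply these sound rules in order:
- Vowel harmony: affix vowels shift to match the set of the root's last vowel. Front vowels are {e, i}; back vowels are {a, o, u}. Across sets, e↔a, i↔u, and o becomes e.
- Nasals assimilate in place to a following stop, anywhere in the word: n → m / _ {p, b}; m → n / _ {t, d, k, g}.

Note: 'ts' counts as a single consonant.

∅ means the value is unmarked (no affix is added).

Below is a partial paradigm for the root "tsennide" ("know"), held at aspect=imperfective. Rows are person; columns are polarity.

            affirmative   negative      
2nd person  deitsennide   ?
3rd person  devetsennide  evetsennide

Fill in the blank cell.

eitsennide

Attach person 2nd person i- → itsennide.
Attach polarity negative a- → aitsennide.
aspect = imperfective: zero marking, form stays aitsennide.
Apply vowel harmony: aitsennide → eitsennide.
Nasal assimilation: no change.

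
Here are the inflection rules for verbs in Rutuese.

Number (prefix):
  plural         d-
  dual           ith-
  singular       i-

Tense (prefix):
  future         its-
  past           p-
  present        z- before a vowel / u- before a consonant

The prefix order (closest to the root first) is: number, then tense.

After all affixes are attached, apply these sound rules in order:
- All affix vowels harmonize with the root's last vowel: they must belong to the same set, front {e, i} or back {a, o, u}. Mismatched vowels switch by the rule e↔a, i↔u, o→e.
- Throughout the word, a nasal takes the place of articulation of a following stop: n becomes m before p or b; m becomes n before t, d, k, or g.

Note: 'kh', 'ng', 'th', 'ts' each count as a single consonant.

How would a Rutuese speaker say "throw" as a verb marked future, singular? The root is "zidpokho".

Attach number singular i- → izidpokho.
Attach tense future its- → itsizidpokho.
Apply vowel harmony: itsizidpokho → utsuzidpokho.
Nasal assimilation: no change.

utsuzidpokho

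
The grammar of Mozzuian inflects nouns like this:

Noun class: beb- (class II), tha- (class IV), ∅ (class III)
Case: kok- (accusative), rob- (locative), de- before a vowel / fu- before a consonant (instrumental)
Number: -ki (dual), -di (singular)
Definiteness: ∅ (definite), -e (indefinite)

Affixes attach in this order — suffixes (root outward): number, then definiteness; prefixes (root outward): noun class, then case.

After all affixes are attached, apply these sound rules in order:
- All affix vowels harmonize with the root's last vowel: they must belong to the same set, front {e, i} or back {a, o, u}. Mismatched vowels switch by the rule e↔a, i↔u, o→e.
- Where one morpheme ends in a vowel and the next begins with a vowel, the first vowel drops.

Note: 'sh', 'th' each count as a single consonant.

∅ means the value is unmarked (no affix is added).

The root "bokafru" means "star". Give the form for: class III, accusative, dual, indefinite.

kokbokafruka

Attach number dual -ki → bokafruki.
noun class = class III: zero marking, form stays bokafruki.
Attach case accusative kok- → kokbokafruki.
Attach definiteness indefinite -e → kokbokafrukie.
Apply vowel harmony: kokbokafrukie → kokbokafrukua.
Apply vowel deletion: kokbokafrukua → kokbokafruka.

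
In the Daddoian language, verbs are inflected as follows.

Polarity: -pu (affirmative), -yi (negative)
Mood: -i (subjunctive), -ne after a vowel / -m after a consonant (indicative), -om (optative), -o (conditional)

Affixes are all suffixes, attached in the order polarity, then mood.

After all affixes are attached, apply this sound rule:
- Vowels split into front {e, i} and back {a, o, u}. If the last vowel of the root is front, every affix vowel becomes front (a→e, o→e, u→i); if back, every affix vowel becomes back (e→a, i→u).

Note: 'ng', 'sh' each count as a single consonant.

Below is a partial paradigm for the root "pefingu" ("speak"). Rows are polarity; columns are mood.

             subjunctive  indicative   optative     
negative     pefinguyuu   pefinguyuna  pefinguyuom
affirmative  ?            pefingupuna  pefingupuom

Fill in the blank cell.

Attach polarity affirmative -pu → pefingupu.
Attach mood subjunctive -i → pefingupui.
Apply vowel harmony: pefingupui → pefingupuu.

pefingupuu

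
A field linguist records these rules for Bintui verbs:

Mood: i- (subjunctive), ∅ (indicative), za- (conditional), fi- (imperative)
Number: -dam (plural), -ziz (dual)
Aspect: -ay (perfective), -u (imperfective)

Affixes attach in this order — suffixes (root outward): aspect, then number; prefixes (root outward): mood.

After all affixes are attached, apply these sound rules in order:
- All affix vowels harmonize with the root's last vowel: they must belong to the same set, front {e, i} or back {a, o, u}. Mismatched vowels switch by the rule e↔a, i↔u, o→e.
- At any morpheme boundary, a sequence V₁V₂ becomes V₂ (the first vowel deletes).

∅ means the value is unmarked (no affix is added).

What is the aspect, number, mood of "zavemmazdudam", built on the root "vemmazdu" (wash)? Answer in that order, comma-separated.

imperfective, plural, conditional

Segment: za-vemmazdu-u-dam.
aspect: -u → imperfective.
number: -dam → plural.
mood: za- → conditional.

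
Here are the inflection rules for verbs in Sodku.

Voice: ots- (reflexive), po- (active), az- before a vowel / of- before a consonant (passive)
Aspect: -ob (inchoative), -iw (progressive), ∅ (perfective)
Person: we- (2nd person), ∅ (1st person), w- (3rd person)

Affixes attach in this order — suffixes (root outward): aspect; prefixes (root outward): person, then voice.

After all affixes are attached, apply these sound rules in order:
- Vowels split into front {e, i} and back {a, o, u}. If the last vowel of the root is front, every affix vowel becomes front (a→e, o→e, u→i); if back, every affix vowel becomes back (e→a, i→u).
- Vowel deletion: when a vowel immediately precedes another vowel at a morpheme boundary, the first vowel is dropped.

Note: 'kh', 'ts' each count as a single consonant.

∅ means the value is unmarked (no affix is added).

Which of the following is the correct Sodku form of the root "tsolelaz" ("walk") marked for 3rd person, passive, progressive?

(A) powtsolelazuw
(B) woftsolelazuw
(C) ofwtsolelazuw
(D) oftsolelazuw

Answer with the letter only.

C

Attach aspect progressive -iw → tsolelaziw.
Attach person 3rd person w- → wtsolelaziw.
Attach voice passive of- (before consonant 'w') → ofwtsolelaziw.
Apply vowel harmony: ofwtsolelaziw → ofwtsolelazuw.
Vowel deletion: no change.
So the correct form is ofwtsolelazuw, option (C).
(B) woftsolelazuw is wrong: it has the affixes in the wrong order.
(A) powtsolelazuw is wrong: it uses active instead of passive for voice.
(D) oftsolelazuw is wrong: it uses 1st person instead of 3rd person for person.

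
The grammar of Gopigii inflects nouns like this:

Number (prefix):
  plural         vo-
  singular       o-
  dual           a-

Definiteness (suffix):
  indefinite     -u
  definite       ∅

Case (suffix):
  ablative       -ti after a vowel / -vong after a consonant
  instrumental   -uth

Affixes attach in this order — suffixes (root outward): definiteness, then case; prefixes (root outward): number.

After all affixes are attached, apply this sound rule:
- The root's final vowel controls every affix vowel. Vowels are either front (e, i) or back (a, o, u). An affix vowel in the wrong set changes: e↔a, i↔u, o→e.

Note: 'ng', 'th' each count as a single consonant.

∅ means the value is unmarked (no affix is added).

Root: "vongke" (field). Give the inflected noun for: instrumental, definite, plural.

Attach number plural vo- → vovongke.
definiteness = definite: zero marking, form stays vovongke.
Attach case instrumental -uth → vovongkeuth.
Apply vowel harmony: vovongkeuth → vevongkeith.

vevongkeith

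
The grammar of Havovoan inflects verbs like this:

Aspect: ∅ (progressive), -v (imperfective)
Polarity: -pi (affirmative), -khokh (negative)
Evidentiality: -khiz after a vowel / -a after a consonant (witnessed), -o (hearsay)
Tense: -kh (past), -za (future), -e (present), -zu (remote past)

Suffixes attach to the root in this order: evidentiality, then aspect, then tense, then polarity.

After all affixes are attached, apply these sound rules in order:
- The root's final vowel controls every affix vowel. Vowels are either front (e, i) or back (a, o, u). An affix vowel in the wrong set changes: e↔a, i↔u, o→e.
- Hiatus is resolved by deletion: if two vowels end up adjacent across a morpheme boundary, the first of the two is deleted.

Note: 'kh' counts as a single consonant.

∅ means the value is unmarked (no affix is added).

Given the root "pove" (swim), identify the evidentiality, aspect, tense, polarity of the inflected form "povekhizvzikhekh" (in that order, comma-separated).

Segment: pove-khiz-v-zu-khokh.
evidentiality: -khiz/a → witnessed.
aspect: -v → imperfective.
tense: -zu → remote past.
polarity: -khokh → negative.

witnessed, imperfective, remote past, negative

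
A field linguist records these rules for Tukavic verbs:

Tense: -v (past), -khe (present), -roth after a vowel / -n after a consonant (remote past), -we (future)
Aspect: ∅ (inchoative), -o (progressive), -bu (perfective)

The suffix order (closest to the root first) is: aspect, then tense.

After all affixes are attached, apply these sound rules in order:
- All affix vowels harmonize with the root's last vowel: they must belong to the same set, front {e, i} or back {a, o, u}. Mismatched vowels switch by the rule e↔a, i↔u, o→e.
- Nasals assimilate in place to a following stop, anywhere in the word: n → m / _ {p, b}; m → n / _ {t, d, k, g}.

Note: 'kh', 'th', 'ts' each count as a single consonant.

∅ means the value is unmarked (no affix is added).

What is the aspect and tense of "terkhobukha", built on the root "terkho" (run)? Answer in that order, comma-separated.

Segment: terkho-bu-khe.
aspect: -bu → perfective.
tense: -khe → present.

perfective, present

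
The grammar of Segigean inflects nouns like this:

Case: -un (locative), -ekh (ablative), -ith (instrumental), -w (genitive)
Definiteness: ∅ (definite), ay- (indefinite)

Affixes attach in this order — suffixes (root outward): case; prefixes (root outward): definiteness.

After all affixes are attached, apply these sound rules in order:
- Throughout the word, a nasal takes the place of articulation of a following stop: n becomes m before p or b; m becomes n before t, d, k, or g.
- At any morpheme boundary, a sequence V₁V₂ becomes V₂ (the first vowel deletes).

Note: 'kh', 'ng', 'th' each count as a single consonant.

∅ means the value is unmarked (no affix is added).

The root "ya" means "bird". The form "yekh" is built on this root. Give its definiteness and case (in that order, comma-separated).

Segment: ya-ekh.
definiteness: ∅ → definite.
case: -ekh → ablative.

definite, ablative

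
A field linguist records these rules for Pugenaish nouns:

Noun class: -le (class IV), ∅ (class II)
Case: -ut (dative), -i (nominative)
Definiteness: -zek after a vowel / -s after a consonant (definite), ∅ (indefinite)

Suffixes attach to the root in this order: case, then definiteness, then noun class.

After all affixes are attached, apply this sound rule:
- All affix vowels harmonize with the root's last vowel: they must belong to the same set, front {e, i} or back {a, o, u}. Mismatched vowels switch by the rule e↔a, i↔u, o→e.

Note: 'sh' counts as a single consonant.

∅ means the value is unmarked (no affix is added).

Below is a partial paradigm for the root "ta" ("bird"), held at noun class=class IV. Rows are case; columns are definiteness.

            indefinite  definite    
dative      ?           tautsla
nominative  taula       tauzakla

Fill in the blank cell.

Attach case dative -ut → taut.
definiteness = indefinite: zero marking, form stays taut.
Attach noun class class IV -le → tautle.
Apply vowel harmony: tautle → tautla.

tautla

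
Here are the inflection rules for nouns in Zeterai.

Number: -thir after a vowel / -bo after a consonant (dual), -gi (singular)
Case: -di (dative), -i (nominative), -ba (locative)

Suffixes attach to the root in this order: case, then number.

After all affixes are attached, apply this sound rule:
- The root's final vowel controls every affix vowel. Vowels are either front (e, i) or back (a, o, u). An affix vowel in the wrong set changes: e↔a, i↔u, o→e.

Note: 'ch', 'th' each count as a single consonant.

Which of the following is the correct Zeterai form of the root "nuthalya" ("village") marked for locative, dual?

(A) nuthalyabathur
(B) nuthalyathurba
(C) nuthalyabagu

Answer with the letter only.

Attach case locative -ba → nuthalyaba.
Attach number dual -thir (after vowel 'a') → nuthalyabathir.
Apply vowel harmony: nuthalyabathir → nuthalyabathur.
So the correct form is nuthalyabathur, option (A).
(C) nuthalyabagu is wrong: it uses singular instead of dual for number.
(B) nuthalyathurba is wrong: it has the affixes in the wrong order.

A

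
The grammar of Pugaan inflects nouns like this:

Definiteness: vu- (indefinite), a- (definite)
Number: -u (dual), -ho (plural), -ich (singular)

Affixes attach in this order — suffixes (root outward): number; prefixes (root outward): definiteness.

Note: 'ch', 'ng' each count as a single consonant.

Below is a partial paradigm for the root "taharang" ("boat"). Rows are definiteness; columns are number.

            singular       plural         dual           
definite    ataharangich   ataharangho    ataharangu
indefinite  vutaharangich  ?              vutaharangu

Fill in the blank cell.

Attach number plural -ho → taharangho.
Attach definiteness indefinite vu- → vutaharangho.

vutaharangho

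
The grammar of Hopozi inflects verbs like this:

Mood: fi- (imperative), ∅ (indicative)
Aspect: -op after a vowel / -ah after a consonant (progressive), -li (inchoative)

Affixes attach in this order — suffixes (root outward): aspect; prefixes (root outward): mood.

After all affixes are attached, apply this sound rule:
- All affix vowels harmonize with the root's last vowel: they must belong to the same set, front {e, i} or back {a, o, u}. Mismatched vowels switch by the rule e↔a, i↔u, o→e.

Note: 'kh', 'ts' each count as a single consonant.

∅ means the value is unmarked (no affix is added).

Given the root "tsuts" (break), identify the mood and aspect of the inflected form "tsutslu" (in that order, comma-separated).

Segment: tsuts-li.
mood: ∅ → indicative.
aspect: -li → inchoative.

indicative, inchoative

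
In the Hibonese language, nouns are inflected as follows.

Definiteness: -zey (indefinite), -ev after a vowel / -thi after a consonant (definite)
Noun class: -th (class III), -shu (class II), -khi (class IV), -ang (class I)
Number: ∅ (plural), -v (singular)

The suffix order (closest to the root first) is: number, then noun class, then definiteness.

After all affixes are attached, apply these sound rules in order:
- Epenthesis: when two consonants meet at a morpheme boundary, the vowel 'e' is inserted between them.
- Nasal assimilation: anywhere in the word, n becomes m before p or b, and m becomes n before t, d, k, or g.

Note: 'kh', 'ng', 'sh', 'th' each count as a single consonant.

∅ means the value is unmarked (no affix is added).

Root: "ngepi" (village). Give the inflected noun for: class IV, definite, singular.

Attach number singular -v → ngepiv.
Attach noun class class IV -khi → ngepivkhi.
Attach definiteness definite -ev (after vowel 'i') → ngepivkhiev.
Apply epenthesis: ngepivkhiev → ngepivekhiev.
Nasal assimilation: no change.

ngepivekhiev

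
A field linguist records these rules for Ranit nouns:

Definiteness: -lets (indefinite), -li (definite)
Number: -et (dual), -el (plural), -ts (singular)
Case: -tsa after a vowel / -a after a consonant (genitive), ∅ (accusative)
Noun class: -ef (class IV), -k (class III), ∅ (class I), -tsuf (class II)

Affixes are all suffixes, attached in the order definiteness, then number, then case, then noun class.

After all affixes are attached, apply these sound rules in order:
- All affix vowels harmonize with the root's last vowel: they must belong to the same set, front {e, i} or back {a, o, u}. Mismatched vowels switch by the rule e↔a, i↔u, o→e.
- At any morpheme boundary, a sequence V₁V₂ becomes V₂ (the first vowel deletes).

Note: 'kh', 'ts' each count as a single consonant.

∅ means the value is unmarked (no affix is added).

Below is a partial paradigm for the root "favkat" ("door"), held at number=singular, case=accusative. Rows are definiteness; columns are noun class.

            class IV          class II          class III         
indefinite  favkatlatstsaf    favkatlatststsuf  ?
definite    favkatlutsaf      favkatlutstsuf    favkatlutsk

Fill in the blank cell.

Attach definiteness indefinite -lets → favkatlets.
Attach number singular -ts → favkatletsts.
case = accusative: zero marking, form stays favkatletsts.
Attach noun class class III -k → favkatletstsk.
Apply vowel harmony: favkatletstsk → favkatlatstsk.
Vowel deletion: no change.

favkatlatstsk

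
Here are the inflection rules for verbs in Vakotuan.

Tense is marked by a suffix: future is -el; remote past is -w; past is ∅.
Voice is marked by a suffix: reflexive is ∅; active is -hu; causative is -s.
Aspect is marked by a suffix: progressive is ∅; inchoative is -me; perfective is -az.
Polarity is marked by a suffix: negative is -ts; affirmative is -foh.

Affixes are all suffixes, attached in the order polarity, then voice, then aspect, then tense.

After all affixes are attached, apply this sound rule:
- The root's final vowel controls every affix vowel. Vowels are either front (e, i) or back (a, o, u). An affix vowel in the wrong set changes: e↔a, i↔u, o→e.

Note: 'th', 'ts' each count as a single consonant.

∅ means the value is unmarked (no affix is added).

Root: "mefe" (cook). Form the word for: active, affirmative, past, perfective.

mefefehhiez

Attach polarity affirmative -foh → mefefoh.
Attach voice active -hu → mefefohhu.
Attach aspect perfective -az → mefefohhuaz.
tense = past: zero marking, form stays mefefohhuaz.
Apply vowel harmony: mefefohhuaz → mefefehhiez.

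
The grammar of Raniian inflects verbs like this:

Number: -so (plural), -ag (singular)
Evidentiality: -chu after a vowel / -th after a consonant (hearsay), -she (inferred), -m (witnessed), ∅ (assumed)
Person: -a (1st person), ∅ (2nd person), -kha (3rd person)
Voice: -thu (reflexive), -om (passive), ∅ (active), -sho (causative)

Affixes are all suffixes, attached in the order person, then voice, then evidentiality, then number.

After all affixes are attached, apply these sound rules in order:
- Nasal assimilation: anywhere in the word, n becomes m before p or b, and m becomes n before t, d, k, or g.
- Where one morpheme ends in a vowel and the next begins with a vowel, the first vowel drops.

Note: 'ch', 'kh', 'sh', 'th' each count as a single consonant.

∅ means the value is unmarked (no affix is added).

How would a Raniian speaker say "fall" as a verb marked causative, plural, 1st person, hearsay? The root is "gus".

gusashochuso

Attach person 1st person -a → gusa.
Attach voice causative -sho → gusasho.
Attach evidentiality hearsay -chu (after vowel 'o') → gusashochu.
Attach number plural -so → gusashochuso.
Nasal assimilation: no change.
Vowel deletion: no change.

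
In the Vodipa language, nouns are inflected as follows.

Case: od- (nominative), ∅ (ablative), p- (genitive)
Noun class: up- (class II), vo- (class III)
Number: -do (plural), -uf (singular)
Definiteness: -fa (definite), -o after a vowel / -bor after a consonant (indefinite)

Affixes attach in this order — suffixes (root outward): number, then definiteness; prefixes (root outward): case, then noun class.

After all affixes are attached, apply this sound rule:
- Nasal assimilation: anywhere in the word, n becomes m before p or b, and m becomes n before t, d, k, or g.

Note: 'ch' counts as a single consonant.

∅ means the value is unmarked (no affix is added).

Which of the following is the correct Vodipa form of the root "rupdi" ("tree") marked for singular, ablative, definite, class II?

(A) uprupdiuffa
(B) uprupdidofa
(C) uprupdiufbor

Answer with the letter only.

A

Attach number singular -uf → rupdiuf.
Attach definiteness definite -fa → rupdiuffa.
case = ablative: zero marking, form stays rupdiuffa.
Attach noun class class II up- → uprupdiuffa.
Nasal assimilation: no change.
So the correct form is uprupdiuffa, option (A).
(C) uprupdiufbor is wrong: it uses indefinite instead of definite for definiteness.
(B) uprupdidofa is wrong: it uses plural instead of singular for number.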